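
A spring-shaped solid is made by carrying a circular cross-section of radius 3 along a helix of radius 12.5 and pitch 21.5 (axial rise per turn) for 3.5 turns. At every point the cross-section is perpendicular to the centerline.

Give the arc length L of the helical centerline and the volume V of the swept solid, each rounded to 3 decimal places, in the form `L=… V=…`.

2πR = 2π·12.5 = 78.539816
per-turn = √(78.539816² + 21.5²) = √(6168.5028 + 462.25) = √6630.7528 = 81.429434
L = 3.5 × 81.429434 = 285.003020
V = π·3² × L = 28.274334 × 285.003020 = 8058.270534

L=285.003 V=8058.271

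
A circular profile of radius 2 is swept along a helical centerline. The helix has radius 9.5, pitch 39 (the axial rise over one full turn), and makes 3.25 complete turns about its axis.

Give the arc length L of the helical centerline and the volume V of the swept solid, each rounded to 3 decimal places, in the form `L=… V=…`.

L=231.730 V=2912.010

2πR = 2π·9.5 = 59.690260
per-turn = √(59.690260² + 39²) = √(3562.9272 + 1521) = √5083.9272 = 71.301663
L = 3.25 × 71.301663 = 231.730406
V = π·2² × L = 12.566371 × 231.730406 = 2912.010161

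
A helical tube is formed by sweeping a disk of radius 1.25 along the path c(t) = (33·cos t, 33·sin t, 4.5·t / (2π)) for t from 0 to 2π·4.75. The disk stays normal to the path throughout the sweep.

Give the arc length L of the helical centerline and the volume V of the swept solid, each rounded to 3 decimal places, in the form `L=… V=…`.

2πR = 2π·33 = 207.345115
per-turn = √(207.345115² + 4.5²) = √(42991.9968 + 20.25) = √43012.2468 = 207.393941
L = 4.75 × 207.393941 = 985.121220
V = π·1.25² × L = 4.908739 × 985.121220 = 4835.702480

L=985.121 V=4835.702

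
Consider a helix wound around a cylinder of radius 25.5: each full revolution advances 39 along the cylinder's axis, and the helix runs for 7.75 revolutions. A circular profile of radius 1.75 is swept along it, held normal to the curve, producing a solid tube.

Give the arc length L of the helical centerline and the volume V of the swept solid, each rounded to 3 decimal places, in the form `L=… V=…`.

L=1277.971 V=12295.522

2πR = 2π·25.5 = 160.221225
per-turn = √(160.221225² + 39²) = √(25670.8410 + 1521) = √27191.8410 = 164.899488
L = 7.75 × 164.899488 = 1277.971030
V = π·1.75² × L = 9.621128 × 1277.971030 = 12295.522221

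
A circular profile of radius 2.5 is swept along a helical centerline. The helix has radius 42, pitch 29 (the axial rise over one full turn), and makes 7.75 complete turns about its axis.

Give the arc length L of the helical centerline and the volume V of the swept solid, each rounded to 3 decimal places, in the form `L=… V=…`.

L=2057.489 V=40398.701

2πR = 2π·42 = 263.893783
per-turn = √(263.893783² + 29²) = √(69639.9287 + 841) = √70480.9287 = 265.482445
L = 7.75 × 265.482445 = 2057.488949
V = π·2.5² × L = 19.634954 × 2057.488949 = 40398.701054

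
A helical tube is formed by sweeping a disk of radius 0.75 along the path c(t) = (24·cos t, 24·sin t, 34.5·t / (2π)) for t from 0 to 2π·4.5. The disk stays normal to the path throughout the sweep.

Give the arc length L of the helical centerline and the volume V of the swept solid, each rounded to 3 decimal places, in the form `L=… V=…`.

2πR = 2π·24 = 150.796447
per-turn = √(150.796447² + 34.5²) = √(22739.5685 + 1190.25) = √23929.8185 = 154.692658
L = 4.5 × 154.692658 = 696.116962
V = π·0.75² × L = 1.767146 × 696.116962 = 1230.140214

L=696.117 V=1230.140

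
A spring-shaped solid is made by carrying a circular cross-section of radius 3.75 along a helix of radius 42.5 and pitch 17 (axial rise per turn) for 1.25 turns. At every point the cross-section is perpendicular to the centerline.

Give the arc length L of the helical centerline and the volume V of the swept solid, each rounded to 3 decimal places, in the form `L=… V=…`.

2πR = 2π·42.5 = 267.035376
per-turn = √(267.035376² + 17²) = √(71307.8918 + 289) = √71596.8918 = 267.575955
L = 1.25 × 267.575955 = 334.469944
V = π·3.75² × L = 44.178647 × 334.469944 = 14776.429484

L=334.470 V=14776.429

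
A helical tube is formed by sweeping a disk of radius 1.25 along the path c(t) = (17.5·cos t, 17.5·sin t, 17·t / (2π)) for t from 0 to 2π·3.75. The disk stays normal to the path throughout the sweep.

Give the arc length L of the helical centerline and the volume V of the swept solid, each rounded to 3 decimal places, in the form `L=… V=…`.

2πR = 2π·17.5 = 109.955743
per-turn = √(109.955743² + 17²) = √(12090.2654 + 289) = √12379.2654 = 111.262147
L = 3.75 × 111.262147 = 417.233052
V = π·1.25² × L = 4.908739 × 417.233052 = 2048.087954

L=417.233 V=2048.088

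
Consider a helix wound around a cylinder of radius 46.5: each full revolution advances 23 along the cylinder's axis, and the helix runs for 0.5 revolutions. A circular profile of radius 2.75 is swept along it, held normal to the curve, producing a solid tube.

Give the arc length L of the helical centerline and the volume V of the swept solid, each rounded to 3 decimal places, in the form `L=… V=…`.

2πR = 2π·46.5 = 292.168117
per-turn = √(292.168117² + 23²) = √(85362.2085 + 529) = √85891.2085 = 293.072019
L = 0.5 × 293.072019 = 146.536010
V = π·2.75² × L = 23.758294 × 146.536010 = 3481.445663

L=146.536 V=3481.446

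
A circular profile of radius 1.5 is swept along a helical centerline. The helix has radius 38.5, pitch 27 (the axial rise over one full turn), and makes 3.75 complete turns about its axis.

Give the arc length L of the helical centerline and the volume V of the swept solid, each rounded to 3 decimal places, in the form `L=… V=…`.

2πR = 2π·38.5 = 241.902634
per-turn = √(241.902634² + 27²) = √(58516.8845 + 729) = √59245.8845 = 243.404775
L = 3.75 × 243.404775 = 912.767906
V = π·1.5² × L = 7.068583 × 912.767906 = 6451.976135

L=912.768 V=6451.976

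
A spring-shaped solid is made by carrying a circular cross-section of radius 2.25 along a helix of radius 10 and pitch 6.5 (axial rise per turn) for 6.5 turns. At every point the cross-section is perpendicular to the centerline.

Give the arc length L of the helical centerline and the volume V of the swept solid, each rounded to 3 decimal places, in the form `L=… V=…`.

L=410.587 V=6530.098

2πR = 2π·10 = 62.831853
per-turn = √(62.831853² + 6.5²) = √(3947.8418 + 42.25) = √3990.0918 = 63.167173
L = 6.5 × 63.167173 = 410.586625
V = π·2.25² × L = 15.904313 × 410.586625 = 6530.098124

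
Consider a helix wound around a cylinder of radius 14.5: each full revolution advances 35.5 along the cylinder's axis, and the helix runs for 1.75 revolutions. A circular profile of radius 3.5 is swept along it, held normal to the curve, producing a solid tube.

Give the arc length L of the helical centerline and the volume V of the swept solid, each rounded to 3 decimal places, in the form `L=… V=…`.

L=171.112 V=6585.159

2πR = 2π·14.5 = 91.106187
per-turn = √(91.106187² + 35.5²) = √(8300.3373 + 1260.25) = √9560.5873 = 97.778256
L = 1.75 × 97.778256 = 171.111948
V = π·3.5² × L = 38.484510 × 171.111948 = 6585.159460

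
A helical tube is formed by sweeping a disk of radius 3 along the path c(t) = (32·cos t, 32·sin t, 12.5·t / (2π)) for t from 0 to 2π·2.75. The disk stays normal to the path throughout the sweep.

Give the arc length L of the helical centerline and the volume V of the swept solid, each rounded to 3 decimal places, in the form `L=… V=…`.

L=553.988 V=15663.637

2πR = 2π·32 = 201.061930
per-turn = √(201.061930² + 12.5²) = √(40425.8996 + 156.25) = √40582.1496 = 201.450117
L = 2.75 × 201.450117 = 553.987822
V = π·3² × L = 28.274334 × 553.987822 = 15663.636636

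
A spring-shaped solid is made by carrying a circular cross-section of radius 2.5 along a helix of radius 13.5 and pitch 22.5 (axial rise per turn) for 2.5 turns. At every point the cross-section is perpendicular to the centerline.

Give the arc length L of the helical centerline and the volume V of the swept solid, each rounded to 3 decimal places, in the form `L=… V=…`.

2πR = 2π·13.5 = 84.823002
per-turn = √(84.823002² + 22.5²) = √(7194.9416 + 506.25) = √7701.1916 = 87.756433
L = 2.5 × 87.756433 = 219.391084
V = π·2.5² × L = 19.634954 × 219.391084 = 4307.733853

L=219.391 V=4307.734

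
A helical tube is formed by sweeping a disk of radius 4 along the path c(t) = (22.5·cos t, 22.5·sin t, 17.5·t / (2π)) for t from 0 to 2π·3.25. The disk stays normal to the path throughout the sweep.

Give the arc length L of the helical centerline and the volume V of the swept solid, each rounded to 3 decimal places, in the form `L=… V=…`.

L=462.965 V=23271.146

2πR = 2π·22.5 = 141.371669
per-turn = √(141.371669² + 17.5²) = √(19985.9489 + 306.25) = √20292.1989 = 142.450689
L = 3.25 × 142.450689 = 462.964741
V = π·4² × L = 50.265482 × 462.964741 = 23271.146045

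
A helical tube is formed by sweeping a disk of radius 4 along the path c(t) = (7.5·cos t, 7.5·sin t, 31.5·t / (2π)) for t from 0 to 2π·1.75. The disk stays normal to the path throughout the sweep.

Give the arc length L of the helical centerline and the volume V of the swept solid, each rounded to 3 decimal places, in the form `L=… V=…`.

L=99.194 V=4986.057

2πR = 2π·7.5 = 47.123890
per-turn = √(47.123890² + 31.5²) = √(2220.6610 + 992.25) = √3212.9110 = 56.682546
L = 1.75 × 56.682546 = 99.194455
V = π·4² × L = 50.265482 × 99.194455 = 4986.057139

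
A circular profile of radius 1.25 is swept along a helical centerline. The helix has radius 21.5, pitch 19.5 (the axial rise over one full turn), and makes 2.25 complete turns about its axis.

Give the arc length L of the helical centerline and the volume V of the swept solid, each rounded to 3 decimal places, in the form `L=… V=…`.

2πR = 2π·21.5 = 135.088484
per-turn = √(135.088484² + 19.5²) = √(18248.8985 + 380.25) = √18629.1485 = 136.488639
L = 2.25 × 136.488639 = 307.099437
V = π·1.25² × L = 4.908739 × 307.099437 = 1507.470838

L=307.099 V=1507.471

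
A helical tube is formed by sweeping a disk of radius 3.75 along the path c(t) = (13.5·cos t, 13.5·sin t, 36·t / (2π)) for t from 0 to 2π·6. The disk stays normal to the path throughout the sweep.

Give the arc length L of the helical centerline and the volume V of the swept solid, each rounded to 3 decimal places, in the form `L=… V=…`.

L=552.878 V=24425.394

2πR = 2π·13.5 = 84.823002
per-turn = √(84.823002² + 36²) = √(7194.9416 + 1296) = √8490.9416 = 92.146305
L = 6 × 92.146305 = 552.877833
V = π·3.75² × L = 44.178647 × 552.877833 = 24425.394435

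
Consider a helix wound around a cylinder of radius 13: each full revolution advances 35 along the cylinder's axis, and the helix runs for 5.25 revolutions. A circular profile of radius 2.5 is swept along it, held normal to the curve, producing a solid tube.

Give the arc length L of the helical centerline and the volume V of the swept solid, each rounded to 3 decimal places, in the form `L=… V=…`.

L=466.537 V=9160.437

2πR = 2π·13 = 81.681409
per-turn = √(81.681409² + 35²) = √(6671.8526 + 1225) = √7896.8526 = 88.864237
L = 5.25 × 88.864237 = 466.537243
V = π·2.5² × L = 19.634954 × 466.537243 = 9160.437345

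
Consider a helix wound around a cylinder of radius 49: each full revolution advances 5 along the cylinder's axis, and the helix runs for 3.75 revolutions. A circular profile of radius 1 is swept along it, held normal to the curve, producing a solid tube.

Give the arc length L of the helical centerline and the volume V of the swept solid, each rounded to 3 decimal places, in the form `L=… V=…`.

2πR = 2π·49 = 307.876080
per-turn = √(307.876080² + 5²) = √(94787.6807 + 25) = √94812.6807 = 307.916678
L = 3.75 × 307.916678 = 1154.687543
V = π·1² × L = 3.141593 × 1154.687543 = 3627.557902

L=1154.688 V=3627.558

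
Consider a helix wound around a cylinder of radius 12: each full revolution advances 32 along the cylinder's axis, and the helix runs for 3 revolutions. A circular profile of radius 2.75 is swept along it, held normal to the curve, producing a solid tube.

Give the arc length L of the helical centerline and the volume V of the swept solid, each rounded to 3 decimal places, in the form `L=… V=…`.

2πR = 2π·12 = 75.398224
per-turn = √(75.398224² + 32²) = √(5684.8921 + 1024) = √6708.8921 = 81.907827
L = 3 × 81.907827 = 245.723481
V = π·2.75² × L = 23.758294 × 245.723481 = 5837.970818

L=245.723 V=5837.971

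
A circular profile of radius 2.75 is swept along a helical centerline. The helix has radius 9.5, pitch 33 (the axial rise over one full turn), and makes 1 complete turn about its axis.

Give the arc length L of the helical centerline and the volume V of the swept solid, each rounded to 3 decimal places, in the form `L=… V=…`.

2πR = 2π·9.5 = 59.690260
per-turn = √(59.690260² + 33²) = √(3562.9272 + 1089) = √4651.9272 = 68.205038
L = 1 × 68.205038 = 68.205038
V = π·2.75² × L = 23.758294 × 68.205038 = 1620.435372

L=68.205 V=1620.435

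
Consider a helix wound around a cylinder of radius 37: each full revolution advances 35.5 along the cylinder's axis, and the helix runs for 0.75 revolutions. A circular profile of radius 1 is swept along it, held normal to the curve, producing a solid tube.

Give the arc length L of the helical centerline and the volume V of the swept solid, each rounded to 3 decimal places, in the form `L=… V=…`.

L=176.380 V=554.113

2πR = 2π·37 = 232.477856
per-turn = √(232.477856² + 35.5²) = √(54045.9537 + 1260.25) = √55306.2037 = 235.172710
L = 0.75 × 235.172710 = 176.379533
V = π·1² × L = 3.141593 × 176.379533 = 554.112644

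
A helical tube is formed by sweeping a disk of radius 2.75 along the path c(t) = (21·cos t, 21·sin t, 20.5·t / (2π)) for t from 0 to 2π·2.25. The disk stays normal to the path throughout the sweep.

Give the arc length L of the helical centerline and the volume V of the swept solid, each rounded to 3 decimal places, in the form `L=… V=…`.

L=300.442 V=7137.996

2πR = 2π·21 = 131.946891
per-turn = √(131.946891² + 20.5²) = √(17409.9822 + 420.25) = √17830.2322 = 133.529892
L = 2.25 × 133.529892 = 300.442258
V = π·2.75² × L = 23.758294 × 300.442258 = 7137.995626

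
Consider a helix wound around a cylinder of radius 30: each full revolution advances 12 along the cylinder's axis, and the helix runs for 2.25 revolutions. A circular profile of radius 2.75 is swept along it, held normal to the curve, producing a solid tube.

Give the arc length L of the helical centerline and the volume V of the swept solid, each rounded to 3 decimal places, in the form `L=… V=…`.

2πR = 2π·30 = 188.495559
per-turn = √(188.495559² + 12²) = √(35530.5758 + 144) = √35674.5758 = 188.877145
L = 2.25 × 188.877145 = 424.973576
V = π·2.75² × L = 23.758294 × 424.973576 = 10096.647347

L=424.974 V=10096.647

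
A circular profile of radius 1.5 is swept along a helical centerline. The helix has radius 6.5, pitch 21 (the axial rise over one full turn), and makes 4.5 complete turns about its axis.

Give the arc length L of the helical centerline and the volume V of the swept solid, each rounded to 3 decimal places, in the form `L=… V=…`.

L=206.656 V=1460.762

2πR = 2π·6.5 = 40.840704
per-turn = √(40.840704² + 21²) = √(1667.9631 + 441) = √2108.9631 = 45.923449
L = 4.5 × 45.923449 = 206.655519
V = π·1.5² × L = 7.068583 × 206.655519 = 1460.761788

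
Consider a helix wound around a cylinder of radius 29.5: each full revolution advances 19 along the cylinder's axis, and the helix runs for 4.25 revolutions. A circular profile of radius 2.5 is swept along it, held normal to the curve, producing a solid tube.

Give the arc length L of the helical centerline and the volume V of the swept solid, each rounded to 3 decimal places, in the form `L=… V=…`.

2πR = 2π·29.5 = 185.353967
per-turn = √(185.353967² + 19²) = √(34356.0929 + 361) = √34717.0929 = 186.325234
L = 4.25 × 186.325234 = 791.882246
V = π·2.5² × L = 19.634954 × 791.882246 = 15548.571533

L=791.882 V=15548.572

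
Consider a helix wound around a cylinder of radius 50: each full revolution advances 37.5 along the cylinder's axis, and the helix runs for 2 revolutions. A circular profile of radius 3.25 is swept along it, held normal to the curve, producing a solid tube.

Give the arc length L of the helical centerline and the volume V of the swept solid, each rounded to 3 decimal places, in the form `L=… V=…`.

2πR = 2π·50 = 314.159265
per-turn = √(314.159265² + 37.5²) = √(98696.0440 + 1406.25) = √100102.2940 = 316.389466
L = 2 × 316.389466 = 632.778931
V = π·3.25² × L = 33.183072 × 632.778931 = 20997.549097

L=632.779 V=20997.549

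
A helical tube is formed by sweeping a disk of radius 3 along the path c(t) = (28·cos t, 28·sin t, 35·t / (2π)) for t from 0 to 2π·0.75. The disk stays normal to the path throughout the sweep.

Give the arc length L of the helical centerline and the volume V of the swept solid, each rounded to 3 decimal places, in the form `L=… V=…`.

2πR = 2π·28 = 175.929189
per-turn = √(175.929189² + 35²) = √(30951.0794 + 1225) = √32176.0794 = 179.376920
L = 0.75 × 179.376920 = 134.532690
V = π·3² × L = 28.274334 × 134.532690 = 3803.822194

L=134.533 V=3803.822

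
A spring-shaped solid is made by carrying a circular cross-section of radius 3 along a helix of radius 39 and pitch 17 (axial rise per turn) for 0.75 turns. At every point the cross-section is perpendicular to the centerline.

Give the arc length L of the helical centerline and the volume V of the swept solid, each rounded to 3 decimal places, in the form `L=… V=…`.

L=184.225 V=5208.837

2πR = 2π·39 = 245.044227
per-turn = √(245.044227² + 17²) = √(60046.6732 + 289) = √60335.6732 = 245.633209
L = 0.75 × 245.633209 = 184.224906
V = π·3² × L = 28.274334 × 184.224906 = 5208.836515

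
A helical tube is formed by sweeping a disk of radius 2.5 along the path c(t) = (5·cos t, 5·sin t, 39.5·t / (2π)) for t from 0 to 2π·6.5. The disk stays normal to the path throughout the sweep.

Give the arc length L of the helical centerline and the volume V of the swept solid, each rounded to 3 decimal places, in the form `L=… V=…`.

L=328.054 V=6441.332

2πR = 2π·5 = 31.415927
per-turn = √(31.415927² + 39.5²) = √(986.9604 + 1560.25) = √2547.2104 = 50.469896
L = 6.5 × 50.469896 = 328.054326
V = π·2.5² × L = 19.634954 × 328.054326 = 6441.331637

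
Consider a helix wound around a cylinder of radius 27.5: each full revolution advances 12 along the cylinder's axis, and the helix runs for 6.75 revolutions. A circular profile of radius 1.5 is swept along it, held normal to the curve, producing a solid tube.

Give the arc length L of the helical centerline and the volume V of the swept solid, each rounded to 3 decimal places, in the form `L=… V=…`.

2πR = 2π·27.5 = 172.787596
per-turn = √(172.787596² + 12²) = √(29855.5533 + 144) = √29999.5533 = 173.203791
L = 6.75 × 173.203791 = 1169.125591
V = π·1.5² × L = 7.068583 × 1169.125591 = 8264.061828

L=1169.126 V=8264.062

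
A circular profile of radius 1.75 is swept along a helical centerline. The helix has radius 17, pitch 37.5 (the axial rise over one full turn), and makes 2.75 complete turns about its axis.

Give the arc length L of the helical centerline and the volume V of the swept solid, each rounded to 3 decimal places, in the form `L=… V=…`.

L=311.315 V=2995.206

2πR = 2π·17 = 106.814150
per-turn = √(106.814150² + 37.5²) = √(11409.2627 + 1406.25) = √12815.5127 = 113.205621
L = 2.75 × 113.205621 = 311.315458
V = π·1.75² × L = 9.621128 × 311.315458 = 2995.205719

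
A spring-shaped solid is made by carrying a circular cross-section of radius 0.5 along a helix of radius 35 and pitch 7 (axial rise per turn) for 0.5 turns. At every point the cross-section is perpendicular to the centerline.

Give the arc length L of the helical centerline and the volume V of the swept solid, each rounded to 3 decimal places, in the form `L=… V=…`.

2πR = 2π·35 = 219.911486
per-turn = √(219.911486² + 7²) = √(48361.0616 + 49) = √48410.0616 = 220.022866
L = 0.5 × 220.022866 = 110.011433
V = π·0.5² × L = 0.785398 × 110.011433 = 86.402777

L=110.011 V=86.403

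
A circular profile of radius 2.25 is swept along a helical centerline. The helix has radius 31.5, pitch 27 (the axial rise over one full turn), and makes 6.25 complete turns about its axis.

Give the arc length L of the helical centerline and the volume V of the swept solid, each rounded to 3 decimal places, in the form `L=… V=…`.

2πR = 2π·31.5 = 197.920337
per-turn = √(197.920337² + 27²) = √(39172.4599 + 729) = √39901.4599 = 199.753498
L = 6.25 × 199.753498 = 1248.459361
V = π·2.25² × L = 15.904313 × 1248.459361 = 19855.888207

L=1248.459 V=19855.888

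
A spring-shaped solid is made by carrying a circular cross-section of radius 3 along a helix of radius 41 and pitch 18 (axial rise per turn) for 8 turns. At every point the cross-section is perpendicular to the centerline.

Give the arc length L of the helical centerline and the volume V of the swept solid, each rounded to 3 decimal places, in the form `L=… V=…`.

2πR = 2π·41 = 257.610598
per-turn = √(257.610598² + 18²) = √(66363.2200 + 324) = √66687.2200 = 258.238688
L = 8 × 258.238688 = 2065.909504
V = π·3² × L = 28.274334 × 2065.909504 = 58412.215092

L=2065.910 V=58412.215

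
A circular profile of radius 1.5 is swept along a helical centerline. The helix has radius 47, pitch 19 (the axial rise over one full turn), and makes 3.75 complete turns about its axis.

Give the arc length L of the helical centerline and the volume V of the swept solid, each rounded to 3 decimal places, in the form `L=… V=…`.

2πR = 2π·47 = 295.309709
per-turn = √(295.309709² + 19²) = √(87207.8245 + 361) = √87568.8245 = 295.920301
L = 3.75 × 295.920301 = 1109.701128
V = π·1.5² × L = 7.068583 × 1109.701128 = 7844.015053

L=1109.701 V=7844.015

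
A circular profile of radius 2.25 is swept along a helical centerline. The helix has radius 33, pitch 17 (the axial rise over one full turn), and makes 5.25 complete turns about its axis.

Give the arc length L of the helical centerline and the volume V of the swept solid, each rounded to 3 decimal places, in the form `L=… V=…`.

L=1092.214 V=17370.921

2πR = 2π·33 = 207.345115
per-turn = √(207.345115² + 17²) = √(42991.9968 + 289) = √43280.9968 = 208.040854
L = 5.25 × 208.040854 = 1092.214481
V = π·2.25² × L = 15.904313 × 1092.214481 = 17370.920767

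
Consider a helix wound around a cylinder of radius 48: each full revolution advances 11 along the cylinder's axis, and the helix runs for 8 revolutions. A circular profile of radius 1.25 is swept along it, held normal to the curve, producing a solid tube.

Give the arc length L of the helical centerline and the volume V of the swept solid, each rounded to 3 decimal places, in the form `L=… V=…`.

L=2414.347 V=11851.400

2πR = 2π·48 = 301.592895
per-turn = √(301.592895² + 11²) = √(90958.2742 + 121) = √91079.2742 = 301.793430
L = 8 × 301.793430 = 2414.347437
V = π·1.25² × L = 4.908739 × 2414.347437 = 11851.400267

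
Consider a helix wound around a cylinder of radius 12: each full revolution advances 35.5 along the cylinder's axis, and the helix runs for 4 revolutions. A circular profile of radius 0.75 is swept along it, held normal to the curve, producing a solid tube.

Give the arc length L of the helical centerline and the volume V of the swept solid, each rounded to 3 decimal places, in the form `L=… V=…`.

L=333.350 V=589.078

2πR = 2π·12 = 75.398224
per-turn = √(75.398224² + 35.5²) = √(5684.8921 + 1260.25) = √6945.1421 = 83.337519
L = 4 × 83.337519 = 333.350077
V = π·0.75² × L = 1.767146 × 333.350077 = 589.078212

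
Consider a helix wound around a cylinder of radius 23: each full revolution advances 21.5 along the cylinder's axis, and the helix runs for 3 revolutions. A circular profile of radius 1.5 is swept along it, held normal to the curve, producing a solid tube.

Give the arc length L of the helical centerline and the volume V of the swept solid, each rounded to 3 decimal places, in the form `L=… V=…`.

2πR = 2π·23 = 144.513262
per-turn = √(144.513262² + 21.5²) = √(20884.0829 + 462.25) = √21346.3329 = 146.103843
L = 3 × 146.103843 = 438.311529
V = π·1.5² × L = 7.068583 × 438.311529 = 3098.241627

L=438.312 V=3098.242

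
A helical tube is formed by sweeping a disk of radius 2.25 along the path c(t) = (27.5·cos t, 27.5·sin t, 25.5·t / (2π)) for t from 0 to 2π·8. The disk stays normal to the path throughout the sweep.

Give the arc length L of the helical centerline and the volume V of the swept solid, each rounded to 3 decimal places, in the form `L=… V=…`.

L=1397.273 V=22222.664

2πR = 2π·27.5 = 172.787596
per-turn = √(172.787596² + 25.5²) = √(29855.5533 + 650.25) = √30505.8033 = 174.659106
L = 8 × 174.659106 = 1397.272848
V = π·2.25² × L = 15.904313 × 1397.272848 = 22222.664455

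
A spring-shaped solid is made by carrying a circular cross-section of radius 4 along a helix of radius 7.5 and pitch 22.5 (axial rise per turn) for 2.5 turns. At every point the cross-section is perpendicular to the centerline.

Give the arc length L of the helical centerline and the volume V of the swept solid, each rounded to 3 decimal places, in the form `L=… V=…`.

2πR = 2π·7.5 = 47.123890
per-turn = √(47.123890² + 22.5²) = √(2220.6610 + 506.25) = √2726.9110 = 52.219833
L = 2.5 × 52.219833 = 130.549583
V = π·4² × L = 50.265482 × 130.549583 = 6562.137787

L=130.550 V=6562.138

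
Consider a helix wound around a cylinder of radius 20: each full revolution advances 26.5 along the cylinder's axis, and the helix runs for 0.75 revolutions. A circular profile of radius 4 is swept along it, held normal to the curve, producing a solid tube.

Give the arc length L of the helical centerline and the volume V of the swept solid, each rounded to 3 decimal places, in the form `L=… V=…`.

2πR = 2π·20 = 125.663706
per-turn = √(125.663706² + 26.5²) = √(15791.3670 + 702.25) = √16493.6170 = 128.427478
L = 0.75 × 128.427478 = 96.320608
V = π·4² × L = 50.265482 × 96.320608 = 4841.601847

L=96.321 V=4841.602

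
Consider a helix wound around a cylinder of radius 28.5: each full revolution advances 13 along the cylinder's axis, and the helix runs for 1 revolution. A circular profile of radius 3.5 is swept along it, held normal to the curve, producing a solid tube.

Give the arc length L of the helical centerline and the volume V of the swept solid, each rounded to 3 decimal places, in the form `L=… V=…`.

2πR = 2π·28.5 = 179.070781
per-turn = √(179.070781² + 13²) = √(32066.3447 + 169) = √32235.3447 = 179.542042
L = 1 × 179.542042 = 179.542042
V = π·3.5² × L = 38.484510 × 179.542042 = 6909.587496

L=179.542 V=6909.587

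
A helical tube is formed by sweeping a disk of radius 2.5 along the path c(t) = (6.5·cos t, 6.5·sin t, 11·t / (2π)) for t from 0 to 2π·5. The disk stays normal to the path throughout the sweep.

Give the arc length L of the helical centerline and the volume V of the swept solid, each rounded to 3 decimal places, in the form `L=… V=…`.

2πR = 2π·6.5 = 40.840704
per-turn = √(40.840704² + 11²) = √(1667.9631 + 121) = √1788.9631 = 42.296136
L = 5 × 42.296136 = 211.480681
V = π·2.5² × L = 19.634954 × 211.480681 = 4152.413469

L=211.481 V=4152.413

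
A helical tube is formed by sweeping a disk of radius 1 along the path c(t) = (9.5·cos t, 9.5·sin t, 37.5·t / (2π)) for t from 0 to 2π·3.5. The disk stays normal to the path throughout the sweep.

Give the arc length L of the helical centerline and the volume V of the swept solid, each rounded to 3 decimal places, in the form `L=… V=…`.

2πR = 2π·9.5 = 59.690260
per-turn = √(59.690260² + 37.5²) = √(3562.9272 + 1406.25) = √4969.1772 = 70.492391
L = 3.5 × 70.492391 = 246.723368
V = π·1² × L = 3.141593 × 246.723368 = 775.104322

L=246.723 V=775.104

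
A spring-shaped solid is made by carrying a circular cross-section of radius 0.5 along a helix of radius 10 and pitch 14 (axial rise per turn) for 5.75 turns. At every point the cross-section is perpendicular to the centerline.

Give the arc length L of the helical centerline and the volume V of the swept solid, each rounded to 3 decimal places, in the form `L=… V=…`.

L=370.143 V=290.710

2πR = 2π·10 = 62.831853
per-turn = √(62.831853² + 14²) = √(3947.8418 + 196) = √4143.8418 = 64.372679
L = 5.75 × 64.372679 = 370.142902
V = π·0.5² × L = 0.785398 × 370.142902 = 290.709556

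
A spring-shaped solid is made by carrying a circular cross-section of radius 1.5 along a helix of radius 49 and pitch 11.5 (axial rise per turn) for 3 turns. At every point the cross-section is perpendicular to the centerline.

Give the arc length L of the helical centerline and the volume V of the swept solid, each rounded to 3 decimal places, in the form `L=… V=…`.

2πR = 2π·49 = 307.876080
per-turn = √(307.876080² + 11.5²) = √(94787.6807 + 132.25) = √94919.9307 = 308.090783
L = 3 × 308.090783 = 924.272349
V = π·1.5² × L = 7.068583 × 924.272349 = 6533.296252

L=924.272 V=6533.296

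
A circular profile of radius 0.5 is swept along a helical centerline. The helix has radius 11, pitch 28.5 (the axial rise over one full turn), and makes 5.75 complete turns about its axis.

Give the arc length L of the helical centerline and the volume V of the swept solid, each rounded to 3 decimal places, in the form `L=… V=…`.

2πR = 2π·11 = 69.115038
per-turn = √(69.115038² + 28.5²) = √(4776.8885 + 812.25) = √5589.1385 = 74.760541
L = 5.75 × 74.760541 = 429.873112
V = π·0.5² × L = 0.785398 × 429.873112 = 337.621553

L=429.873 V=337.622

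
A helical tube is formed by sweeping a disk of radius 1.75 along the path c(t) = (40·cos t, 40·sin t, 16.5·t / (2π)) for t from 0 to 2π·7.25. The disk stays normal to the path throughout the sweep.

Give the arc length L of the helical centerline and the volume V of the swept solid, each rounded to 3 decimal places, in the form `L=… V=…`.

L=1826.046 V=17568.624

2πR = 2π·40 = 251.327412
per-turn = √(251.327412² + 16.5²) = √(63165.4682 + 272.25) = √63437.7182 = 251.868454
L = 7.25 × 251.868454 = 1826.046292
V = π·1.75² × L = 9.621128 × 1826.046292 = 17568.624201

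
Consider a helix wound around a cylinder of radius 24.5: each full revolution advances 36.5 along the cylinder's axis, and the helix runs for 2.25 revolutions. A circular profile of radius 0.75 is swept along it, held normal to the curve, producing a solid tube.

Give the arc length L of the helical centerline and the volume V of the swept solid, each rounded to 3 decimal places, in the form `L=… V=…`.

L=355.964 V=629.040

2πR = 2π·24.5 = 153.938040
per-turn = √(153.938040² + 36.5²) = √(23696.9202 + 1332.25) = √25029.1702 = 158.206100
L = 2.25 × 158.206100 = 355.963726
V = π·0.75² × L = 1.767146 × 355.963726 = 629.039827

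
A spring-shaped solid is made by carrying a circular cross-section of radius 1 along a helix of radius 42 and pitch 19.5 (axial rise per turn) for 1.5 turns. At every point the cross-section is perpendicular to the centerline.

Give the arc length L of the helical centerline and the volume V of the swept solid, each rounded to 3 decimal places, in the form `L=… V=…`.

L=396.920 V=1246.961

2πR = 2π·42 = 263.893783
per-turn = √(263.893783² + 19.5²) = √(69639.9287 + 380.25) = √70020.1787 = 264.613262
L = 1.5 × 264.613262 = 396.919894
V = π·1² × L = 3.141593 × 396.919894 = 1246.960622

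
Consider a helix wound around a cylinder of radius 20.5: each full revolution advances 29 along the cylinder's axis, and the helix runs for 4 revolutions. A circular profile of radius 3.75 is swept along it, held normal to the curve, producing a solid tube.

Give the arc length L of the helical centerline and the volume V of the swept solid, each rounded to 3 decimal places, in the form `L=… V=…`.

L=528.118 V=23331.549

2πR = 2π·20.5 = 128.805299
per-turn = √(128.805299² + 29²) = √(16590.8050 + 841) = √17431.8050 = 132.029561
L = 4 × 132.029561 = 528.118244
V = π·3.75² × L = 44.178647 × 528.118244 = 23331.549326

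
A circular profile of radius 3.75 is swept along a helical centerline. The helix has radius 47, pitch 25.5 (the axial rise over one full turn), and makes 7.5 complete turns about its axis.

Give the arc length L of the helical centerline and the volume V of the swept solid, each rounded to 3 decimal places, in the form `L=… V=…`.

L=2223.065 V=98211.990

2πR = 2π·47 = 295.309709
per-turn = √(295.309709² + 25.5²) = √(87207.8245 + 650.25) = √87858.0745 = 296.408628
L = 7.5 × 296.408628 = 2223.064707
V = π·3.75² × L = 44.178647 × 2223.064707 = 98211.990247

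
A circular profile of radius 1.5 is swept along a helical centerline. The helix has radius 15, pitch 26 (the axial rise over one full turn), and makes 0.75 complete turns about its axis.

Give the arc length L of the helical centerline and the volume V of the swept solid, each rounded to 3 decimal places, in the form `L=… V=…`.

L=73.326 V=518.313

2πR = 2π·15 = 94.247780
per-turn = √(94.247780² + 26²) = √(8882.6440 + 676) = √9558.6440 = 97.768318
L = 0.75 × 97.768318 = 73.326238
V = π·1.5² × L = 7.068583 × 73.326238 = 518.312636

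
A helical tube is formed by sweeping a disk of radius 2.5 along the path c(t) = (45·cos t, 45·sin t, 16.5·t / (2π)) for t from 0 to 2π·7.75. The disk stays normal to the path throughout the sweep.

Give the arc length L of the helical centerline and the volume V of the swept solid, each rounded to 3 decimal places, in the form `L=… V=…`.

L=2194.989 V=43098.506

2πR = 2π·45 = 282.743339
per-turn = √(282.743339² + 16.5²) = √(79943.7956 + 272.25) = √80216.0456 = 283.224373
L = 7.75 × 283.224373 = 2194.988893
V = π·2.5² × L = 19.634954 × 2194.988893 = 43098.506137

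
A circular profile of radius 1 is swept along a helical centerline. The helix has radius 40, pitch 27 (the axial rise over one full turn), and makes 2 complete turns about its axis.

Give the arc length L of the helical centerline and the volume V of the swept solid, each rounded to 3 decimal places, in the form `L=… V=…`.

L=505.547 V=1588.223

2πR = 2π·40 = 251.327412
per-turn = √(251.327412² + 27²) = √(63165.4682 + 729) = √63894.4682 = 252.773551
L = 2 × 252.773551 = 505.547102
V = π·1² × L = 3.141593 × 505.547102 = 1588.223063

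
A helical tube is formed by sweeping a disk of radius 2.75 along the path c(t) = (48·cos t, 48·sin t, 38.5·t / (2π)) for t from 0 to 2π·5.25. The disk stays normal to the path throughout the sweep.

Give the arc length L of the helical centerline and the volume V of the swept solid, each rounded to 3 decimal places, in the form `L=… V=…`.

2πR = 2π·48 = 301.592895
per-turn = √(301.592895² + 38.5²) = √(90958.2742 + 1482.25) = √92440.5242 = 304.040333
L = 5.25 × 304.040333 = 1596.211749
V = π·2.75² × L = 23.758294 × 1596.211749 = 37923.268722

L=1596.212 V=37923.269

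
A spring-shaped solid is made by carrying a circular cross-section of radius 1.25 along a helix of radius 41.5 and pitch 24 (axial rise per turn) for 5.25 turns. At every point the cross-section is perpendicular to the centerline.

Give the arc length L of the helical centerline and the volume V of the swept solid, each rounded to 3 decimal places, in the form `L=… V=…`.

L=1374.735 V=6748.217

2πR = 2π·41.5 = 260.752190
per-turn = √(260.752190² + 24²) = √(67991.7047 + 576) = √68567.7047 = 261.854358
L = 5.25 × 261.854358 = 1374.735379
V = π·1.25² × L = 4.908739 × 1374.735379 = 6748.216510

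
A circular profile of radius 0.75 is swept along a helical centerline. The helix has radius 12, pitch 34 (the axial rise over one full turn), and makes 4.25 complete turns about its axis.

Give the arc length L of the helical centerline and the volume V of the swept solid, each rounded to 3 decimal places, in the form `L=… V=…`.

L=351.516 V=621.180

2πR = 2π·12 = 75.398224
per-turn = √(75.398224² + 34²) = √(5684.8921 + 1156) = √6840.8921 = 82.709686
L = 4.25 × 82.709686 = 351.516165
V = π·0.75² × L = 1.767146 × 351.516165 = 621.180338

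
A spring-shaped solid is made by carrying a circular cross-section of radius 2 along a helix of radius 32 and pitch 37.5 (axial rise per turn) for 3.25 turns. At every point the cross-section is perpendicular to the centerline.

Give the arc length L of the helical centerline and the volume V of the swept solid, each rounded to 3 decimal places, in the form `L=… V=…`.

2πR = 2π·32 = 201.061930
per-turn = √(201.061930² + 37.5²) = √(40425.8996 + 1406.25) = √41832.1496 = 204.529092
L = 3.25 × 204.529092 = 664.719550
V = π·2² × L = 12.566371 × 664.719550 = 8353.112223

L=664.720 V=8353.112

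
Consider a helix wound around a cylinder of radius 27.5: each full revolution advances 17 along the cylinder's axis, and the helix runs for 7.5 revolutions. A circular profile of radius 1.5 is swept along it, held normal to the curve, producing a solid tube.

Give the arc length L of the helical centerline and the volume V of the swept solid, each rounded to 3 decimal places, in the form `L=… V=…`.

L=1302.164 V=9204.455

2πR = 2π·27.5 = 172.787596
per-turn = √(172.787596² + 17²) = √(29855.5533 + 289) = √30144.5533 = 173.621869
L = 7.5 × 173.621869 = 1302.164016
V = π·1.5² × L = 7.068583 × 1302.164016 = 9204.455038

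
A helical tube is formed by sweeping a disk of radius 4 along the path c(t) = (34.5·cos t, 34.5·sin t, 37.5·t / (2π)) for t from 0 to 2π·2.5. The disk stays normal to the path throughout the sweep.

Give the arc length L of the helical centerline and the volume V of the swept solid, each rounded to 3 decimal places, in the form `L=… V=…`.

2πR = 2π·34.5 = 216.769893
per-turn = √(216.769893² + 37.5²) = √(46989.1866 + 1406.25) = √48395.4366 = 219.989628
L = 2.5 × 219.989628 = 549.974071
V = π·4² × L = 50.265482 × 549.974071 = 27644.712004

L=549.974 V=27644.712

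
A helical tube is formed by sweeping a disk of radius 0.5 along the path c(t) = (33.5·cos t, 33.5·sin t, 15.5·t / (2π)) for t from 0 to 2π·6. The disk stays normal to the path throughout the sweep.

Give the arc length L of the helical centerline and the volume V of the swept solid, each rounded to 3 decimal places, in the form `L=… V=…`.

2πR = 2π·33.5 = 210.486708
per-turn = √(210.486708² + 15.5²) = √(44304.6542 + 240.25) = √44544.9042 = 211.056637
L = 6 × 211.056637 = 1266.339824
V = π·0.5² × L = 0.785398 × 1266.339824 = 994.580972

L=1266.340 V=994.581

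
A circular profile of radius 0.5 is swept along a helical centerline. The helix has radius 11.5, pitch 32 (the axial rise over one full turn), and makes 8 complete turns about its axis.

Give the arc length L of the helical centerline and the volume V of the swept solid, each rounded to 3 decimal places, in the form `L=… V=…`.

L=632.204 V=496.532

2πR = 2π·11.5 = 72.256631
per-turn = √(72.256631² + 32²) = √(5221.0207 + 1024) = √6245.0207 = 79.025444
L = 8 × 79.025444 = 632.203548
V = π·0.5² × L = 0.785398 × 632.203548 = 496.531506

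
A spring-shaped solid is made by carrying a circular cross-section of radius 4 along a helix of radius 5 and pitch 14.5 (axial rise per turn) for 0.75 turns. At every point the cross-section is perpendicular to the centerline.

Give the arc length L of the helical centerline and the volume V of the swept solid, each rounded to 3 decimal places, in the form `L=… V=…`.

L=25.951 V=1304.417

2πR = 2π·5 = 31.415927
per-turn = √(31.415927² + 14.5²) = √(986.9604 + 210.25) = √1197.2104 = 34.600729
L = 0.75 × 34.600729 = 25.950547
V = π·4² × L = 50.265482 × 25.950547 = 1304.416748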